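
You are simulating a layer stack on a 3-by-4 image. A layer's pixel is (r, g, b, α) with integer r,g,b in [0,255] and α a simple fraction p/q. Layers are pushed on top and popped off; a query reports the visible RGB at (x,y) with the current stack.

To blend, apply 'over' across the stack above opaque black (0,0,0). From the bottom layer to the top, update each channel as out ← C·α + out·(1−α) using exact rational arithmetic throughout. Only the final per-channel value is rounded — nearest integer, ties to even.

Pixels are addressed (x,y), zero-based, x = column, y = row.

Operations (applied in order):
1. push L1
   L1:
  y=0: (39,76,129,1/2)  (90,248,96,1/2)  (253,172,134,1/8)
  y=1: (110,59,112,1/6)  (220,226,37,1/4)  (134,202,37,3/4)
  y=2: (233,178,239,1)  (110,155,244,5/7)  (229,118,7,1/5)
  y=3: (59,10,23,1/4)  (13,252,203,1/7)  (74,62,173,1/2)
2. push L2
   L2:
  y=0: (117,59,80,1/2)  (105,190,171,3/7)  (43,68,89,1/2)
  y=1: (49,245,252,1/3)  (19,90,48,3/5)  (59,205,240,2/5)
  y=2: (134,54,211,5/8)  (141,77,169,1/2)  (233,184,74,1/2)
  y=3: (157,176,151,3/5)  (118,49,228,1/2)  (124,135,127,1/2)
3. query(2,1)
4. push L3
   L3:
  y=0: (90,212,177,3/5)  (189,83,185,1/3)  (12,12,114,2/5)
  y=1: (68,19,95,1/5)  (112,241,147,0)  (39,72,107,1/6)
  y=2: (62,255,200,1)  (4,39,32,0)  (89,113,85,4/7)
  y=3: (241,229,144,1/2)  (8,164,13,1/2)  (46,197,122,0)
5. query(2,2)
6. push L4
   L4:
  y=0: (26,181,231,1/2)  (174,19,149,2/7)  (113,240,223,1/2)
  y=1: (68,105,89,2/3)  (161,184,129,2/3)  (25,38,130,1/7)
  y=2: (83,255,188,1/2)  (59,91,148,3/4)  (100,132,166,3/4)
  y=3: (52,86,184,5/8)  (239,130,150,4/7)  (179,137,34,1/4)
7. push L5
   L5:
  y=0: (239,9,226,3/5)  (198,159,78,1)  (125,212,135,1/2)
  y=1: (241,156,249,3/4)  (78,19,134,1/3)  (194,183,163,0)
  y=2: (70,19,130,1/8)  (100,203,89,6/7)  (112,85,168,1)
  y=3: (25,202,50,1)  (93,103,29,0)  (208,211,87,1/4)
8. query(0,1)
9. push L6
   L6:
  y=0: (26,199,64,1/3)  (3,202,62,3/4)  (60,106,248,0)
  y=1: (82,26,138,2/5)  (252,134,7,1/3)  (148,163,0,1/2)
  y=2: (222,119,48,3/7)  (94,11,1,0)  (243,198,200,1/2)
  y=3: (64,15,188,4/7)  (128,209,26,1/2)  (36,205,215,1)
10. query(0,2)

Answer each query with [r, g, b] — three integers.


query (2,1) [L1,L2] — begin 0,0,0
after L1 α=3/4: [201/2, 303/2, 111/4]
after L2 α=2/5: [839/10, 1729/10, 2253/20]
= [84, 173, 113]

at x=2,y=2 over L1,L2,L3:
after L1 α=1/5: [229/5, 118/5, 7/5]
after L2 α=1/2: [697/5, 519/5, 377/10]
after L3 α=4/7: [553/5, 3817/35, 4531/70]
→ [111, 109, 65]

query (0,1) [L1,L2,L3,L4,L5] — begin 0,0,0
L1 α=1/6: [55/3, 59/6, 56/3]
L2 α=1/3: [257/9, 794/9, 868/9]
L3 α=1/5: [328/9, 3347/45, 4327/45]
L4 α=2/3: [1552/27, 12797/135, 12337/135]
L5 α=3/4: [21073/108, 75977/540, 56591/270]
→ [195, 141, 210]

at x=0,y=2 over L1,L2,L3,L4,L5,L6:
L1 α=1: [233, 178, 239]
L2 α=5/8: [1369/8, 201/2, 443/2]
L3 α=1: [62, 255, 200]
L4 α=1/2: [145/2, 255, 194]
L5 α=1/8: [1155/16, 451/2, 186]
L6 α=3/7: [3819/28, 1259/7, 888/7]
= [136, 180, 127]


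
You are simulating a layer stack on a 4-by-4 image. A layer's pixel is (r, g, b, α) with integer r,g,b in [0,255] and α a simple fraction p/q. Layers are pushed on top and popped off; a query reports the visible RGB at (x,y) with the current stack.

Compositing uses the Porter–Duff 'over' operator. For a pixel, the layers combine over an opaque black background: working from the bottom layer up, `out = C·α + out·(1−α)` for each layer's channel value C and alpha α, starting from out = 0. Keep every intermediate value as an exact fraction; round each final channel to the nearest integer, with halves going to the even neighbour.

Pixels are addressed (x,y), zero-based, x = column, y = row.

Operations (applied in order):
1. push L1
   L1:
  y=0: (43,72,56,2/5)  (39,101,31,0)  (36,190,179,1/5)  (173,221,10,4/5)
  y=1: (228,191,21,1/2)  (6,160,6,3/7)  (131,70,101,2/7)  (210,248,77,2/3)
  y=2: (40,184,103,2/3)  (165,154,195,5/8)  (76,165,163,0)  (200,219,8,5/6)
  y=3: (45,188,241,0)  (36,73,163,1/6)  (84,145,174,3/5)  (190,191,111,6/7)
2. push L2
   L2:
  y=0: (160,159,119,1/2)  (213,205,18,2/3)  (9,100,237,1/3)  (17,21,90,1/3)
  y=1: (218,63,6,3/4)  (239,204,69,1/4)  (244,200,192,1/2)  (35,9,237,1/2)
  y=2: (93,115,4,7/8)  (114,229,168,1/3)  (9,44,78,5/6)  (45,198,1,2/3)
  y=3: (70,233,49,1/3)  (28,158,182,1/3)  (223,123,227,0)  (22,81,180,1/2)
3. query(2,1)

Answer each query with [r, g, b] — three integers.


(2,1) stack=L1,L2; from [0,0,0]:
L1 α=2/7: [262/7, 20, 202/7]
L2 α=1/2: [985/7, 110, 773/7]
rounded: [141, 110, 110]


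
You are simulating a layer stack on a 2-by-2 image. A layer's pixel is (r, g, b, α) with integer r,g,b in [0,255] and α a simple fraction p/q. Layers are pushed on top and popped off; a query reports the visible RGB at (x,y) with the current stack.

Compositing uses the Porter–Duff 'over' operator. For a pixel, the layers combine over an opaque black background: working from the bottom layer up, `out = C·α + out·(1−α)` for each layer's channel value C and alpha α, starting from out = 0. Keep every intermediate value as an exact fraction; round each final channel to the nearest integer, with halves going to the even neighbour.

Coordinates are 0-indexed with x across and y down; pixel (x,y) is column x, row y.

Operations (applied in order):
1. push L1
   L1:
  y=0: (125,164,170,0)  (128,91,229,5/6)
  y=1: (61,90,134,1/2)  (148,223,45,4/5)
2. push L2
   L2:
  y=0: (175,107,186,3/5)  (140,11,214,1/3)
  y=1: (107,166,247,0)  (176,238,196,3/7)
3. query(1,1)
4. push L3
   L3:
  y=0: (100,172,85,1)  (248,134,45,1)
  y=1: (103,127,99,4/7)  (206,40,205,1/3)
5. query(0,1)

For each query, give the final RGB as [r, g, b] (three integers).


(1,1) stack=L1,L2; from [0,0,0]:
after L1 α=4/5: [592/5, 892/5, 36]
after L2 α=3/7: [5008/35, 7138/35, 732/7]
→ [143, 204, 105]

at x=0,y=1 over L1,L2,L3:
after L1 α=1/2: [61/2, 45, 67]
after L2 α=0: [61/2, 45, 67]
after L3 α=4/7: [1007/14, 643/7, 597/7]
= [72, 92, 85]


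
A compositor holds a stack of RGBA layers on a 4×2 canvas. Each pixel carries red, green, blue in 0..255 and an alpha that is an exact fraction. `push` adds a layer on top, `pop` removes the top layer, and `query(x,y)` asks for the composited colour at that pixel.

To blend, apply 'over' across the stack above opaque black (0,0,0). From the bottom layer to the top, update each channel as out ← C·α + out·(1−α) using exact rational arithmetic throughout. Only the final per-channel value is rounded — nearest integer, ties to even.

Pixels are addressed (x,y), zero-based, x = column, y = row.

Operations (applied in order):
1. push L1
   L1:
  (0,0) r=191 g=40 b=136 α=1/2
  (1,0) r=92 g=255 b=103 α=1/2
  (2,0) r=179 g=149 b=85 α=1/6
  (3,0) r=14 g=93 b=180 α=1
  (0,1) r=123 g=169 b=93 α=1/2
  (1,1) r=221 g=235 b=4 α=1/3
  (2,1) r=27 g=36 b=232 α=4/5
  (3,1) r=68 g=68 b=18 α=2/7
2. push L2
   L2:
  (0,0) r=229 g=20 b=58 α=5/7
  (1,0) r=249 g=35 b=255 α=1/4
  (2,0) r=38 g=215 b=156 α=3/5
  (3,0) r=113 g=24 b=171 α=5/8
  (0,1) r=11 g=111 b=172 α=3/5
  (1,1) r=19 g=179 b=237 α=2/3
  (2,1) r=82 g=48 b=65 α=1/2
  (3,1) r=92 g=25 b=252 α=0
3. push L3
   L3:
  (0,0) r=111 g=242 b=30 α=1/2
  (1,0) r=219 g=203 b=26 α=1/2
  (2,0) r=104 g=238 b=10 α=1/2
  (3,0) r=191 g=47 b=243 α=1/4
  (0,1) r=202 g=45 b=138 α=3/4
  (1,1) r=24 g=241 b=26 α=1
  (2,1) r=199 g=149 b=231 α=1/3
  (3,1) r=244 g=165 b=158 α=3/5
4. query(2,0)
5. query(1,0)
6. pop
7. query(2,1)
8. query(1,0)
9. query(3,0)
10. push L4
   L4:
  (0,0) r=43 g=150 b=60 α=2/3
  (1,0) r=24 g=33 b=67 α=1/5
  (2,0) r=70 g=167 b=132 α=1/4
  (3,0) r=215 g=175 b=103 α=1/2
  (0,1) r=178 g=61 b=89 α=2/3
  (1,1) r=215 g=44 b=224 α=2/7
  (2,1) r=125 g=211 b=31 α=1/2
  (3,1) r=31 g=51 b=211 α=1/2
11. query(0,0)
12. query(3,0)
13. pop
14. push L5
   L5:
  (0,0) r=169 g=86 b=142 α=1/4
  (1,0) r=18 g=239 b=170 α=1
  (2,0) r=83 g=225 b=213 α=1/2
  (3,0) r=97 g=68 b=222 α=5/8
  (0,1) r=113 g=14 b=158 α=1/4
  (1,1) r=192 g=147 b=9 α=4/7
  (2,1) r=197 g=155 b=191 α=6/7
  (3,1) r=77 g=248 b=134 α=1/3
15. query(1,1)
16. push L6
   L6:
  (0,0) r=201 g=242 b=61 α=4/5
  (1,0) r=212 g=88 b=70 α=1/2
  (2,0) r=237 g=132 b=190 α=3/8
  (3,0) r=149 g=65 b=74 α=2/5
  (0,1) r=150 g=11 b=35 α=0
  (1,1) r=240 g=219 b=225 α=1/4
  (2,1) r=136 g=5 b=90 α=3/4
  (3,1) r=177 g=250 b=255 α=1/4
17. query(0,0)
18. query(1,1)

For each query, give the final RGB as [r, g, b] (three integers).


query (2,0) [L1,L2,L3] — begin 0,0,0
+L1 (α=1/6) → [179/6, 149/6, 85/6]
+L2 (α=3/5) → [521/15, 2084/15, 1489/15]
+L3 (α=1/2) → [2081/30, 2827/15, 1639/30]
→ [69, 188, 55]

(1,0) stack=L1,L2,L3; from [0,0,0]:
after L1 α=1/2: [46, 255/2, 103/2]
after L2 α=1/4: [387/4, 835/8, 819/8]
after L3 α=1/2: [1263/8, 2459/16, 1027/16]
= [158, 154, 64]

(2,1) stack=L1,L2; from [0,0,0]:
after L1 α=4/5: [108/5, 144/5, 928/5]
after L2 α=1/2: [259/5, 192/5, 1253/10]
rounded: [52, 38, 125]

(1,0) stack=L1,L2; from [0,0,0]:
L1 α=1/2: [46, 255/2, 103/2]
L2 α=1/4: [387/4, 835/8, 819/8]
→ [97, 104, 102]

at x=3,y=0 over L1,L2:
L1 α=1: [14, 93, 180]
L2 α=5/8: [607/8, 399/8, 1395/8]
rounded: [76, 50, 174]

(0,0) stack=L1,L2,L4; from [0,0,0]:
+L1 (α=1/2) → [191/2, 20, 68]
+L2 (α=5/7) → [1336/7, 20, 426/7]
+L4 (α=2/3) → [646/7, 320/3, 422/7]
rounded: [92, 107, 60]

query (3,0) [L1,L2,L4] — begin 0,0,0
+L1 (α=1) → [14, 93, 180]
+L2 (α=5/8) → [607/8, 399/8, 1395/8]
+L4 (α=1/2) → [2327/16, 1799/16, 2219/16]
→ [145, 112, 139]

at x=1,y=1 over L1,L2,L5:
L1 α=1/3: [221/3, 235/3, 4/3]
L2 α=2/3: [335/9, 1309/9, 1426/9]
L5 α=4/7: [377/3, 439/3, 1534/21]
rounded: [126, 146, 73]

query (0,0) [L1,L2,L5,L6] — begin 0,0,0
L1 α=1/2: [191/2, 20, 68]
L2 α=5/7: [1336/7, 20, 426/7]
L5 α=1/4: [5191/28, 73/2, 568/7]
L6 α=4/5: [27703/140, 2009/10, 2276/35]
→ [198, 201, 65]

at x=1,y=1 over L1,L2,L5,L6:
after L1 α=1/3: [221/3, 235/3, 4/3]
after L2 α=2/3: [335/9, 1309/9, 1426/9]
after L5 α=4/7: [377/3, 439/3, 1534/21]
after L6 α=1/4: [617/4, 329/2, 3109/28]
rounded: [154, 164, 111]


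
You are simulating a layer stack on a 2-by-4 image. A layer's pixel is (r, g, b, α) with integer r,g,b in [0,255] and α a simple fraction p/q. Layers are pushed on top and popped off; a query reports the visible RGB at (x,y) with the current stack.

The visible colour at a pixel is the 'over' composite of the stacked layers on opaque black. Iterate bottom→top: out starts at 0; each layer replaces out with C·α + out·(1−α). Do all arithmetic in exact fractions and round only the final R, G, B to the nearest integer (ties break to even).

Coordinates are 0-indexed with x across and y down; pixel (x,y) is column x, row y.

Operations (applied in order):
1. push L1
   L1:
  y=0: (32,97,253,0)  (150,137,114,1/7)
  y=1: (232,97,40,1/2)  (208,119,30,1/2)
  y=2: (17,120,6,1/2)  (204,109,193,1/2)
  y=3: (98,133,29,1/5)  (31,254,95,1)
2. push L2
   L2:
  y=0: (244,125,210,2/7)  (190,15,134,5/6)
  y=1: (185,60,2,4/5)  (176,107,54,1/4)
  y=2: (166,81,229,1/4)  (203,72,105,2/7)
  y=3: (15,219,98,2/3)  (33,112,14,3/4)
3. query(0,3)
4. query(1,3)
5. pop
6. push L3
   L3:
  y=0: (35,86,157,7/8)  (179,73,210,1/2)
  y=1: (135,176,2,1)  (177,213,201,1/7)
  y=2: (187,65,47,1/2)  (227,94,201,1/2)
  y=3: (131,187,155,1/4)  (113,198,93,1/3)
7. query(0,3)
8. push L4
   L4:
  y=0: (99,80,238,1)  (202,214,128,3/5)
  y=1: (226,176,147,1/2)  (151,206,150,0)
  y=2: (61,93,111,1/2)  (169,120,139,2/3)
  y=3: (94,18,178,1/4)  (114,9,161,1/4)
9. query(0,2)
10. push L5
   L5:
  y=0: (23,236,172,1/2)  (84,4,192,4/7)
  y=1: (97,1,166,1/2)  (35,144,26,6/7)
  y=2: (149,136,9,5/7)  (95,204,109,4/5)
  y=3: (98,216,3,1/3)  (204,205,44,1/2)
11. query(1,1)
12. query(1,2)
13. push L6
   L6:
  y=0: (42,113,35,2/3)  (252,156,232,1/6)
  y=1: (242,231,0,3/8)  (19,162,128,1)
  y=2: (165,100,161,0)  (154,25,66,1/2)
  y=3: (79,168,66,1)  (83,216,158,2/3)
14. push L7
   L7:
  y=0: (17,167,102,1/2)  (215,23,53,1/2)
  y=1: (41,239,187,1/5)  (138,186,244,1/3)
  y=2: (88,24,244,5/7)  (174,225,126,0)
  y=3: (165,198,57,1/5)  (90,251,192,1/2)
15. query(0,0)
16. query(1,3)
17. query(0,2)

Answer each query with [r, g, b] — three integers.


query (0,3) [L1,L2] — begin 0,0,0
L1 α=1/5: [98/5, 133/5, 29/5]
L2 α=2/3: [248/15, 2323/15, 1009/15]
rounded: [17, 155, 67]

at x=1,y=3 over L1,L2:
L1 α=1: [31, 254, 95]
L2 α=3/4: [65/2, 295/2, 137/4]
rounded: [32, 148, 34]

at x=0,y=3 over L1,L3:
after L1 α=1/5: [98/5, 133/5, 29/5]
after L3 α=1/4: [949/20, 667/10, 431/10]
rounded: [47, 67, 43]

at x=0,y=2 over L1,L3,L4:
after L1 α=1/2: [17/2, 60, 3]
after L3 α=1/2: [391/4, 125/2, 25]
after L4 α=1/2: [635/8, 311/4, 68]
rounded: [79, 78, 68]

query (1,1) [L1,L3,L4,L5] — begin 0,0,0
L1 α=1/2: [104, 119/2, 15]
L3 α=1/7: [801/7, 570/7, 291/7]
L4 α=0: [801/7, 570/7, 291/7]
L5 α=6/7: [2271/49, 6618/49, 1383/49]
= [46, 135, 28]

(1,2) stack=L1,L3,L4,L5; from [0,0,0]:
+L1 (α=1/2) → [102, 109/2, 193/2]
+L3 (α=1/2) → [329/2, 297/4, 595/4]
+L4 (α=2/3) → [335/2, 419/4, 569/4]
+L5 (α=4/5) → [219/2, 3683/20, 2313/20]
= [110, 184, 116]

(0,0) stack=L1,L3,L4,L5,L6,L7; from [0,0,0]:
after L1 α=0: [0, 0, 0]
after L3 α=7/8: [245/8, 301/4, 1099/8]
after L4 α=1: [99, 80, 238]
after L5 α=1/2: [61, 158, 205]
after L6 α=2/3: [145/3, 128, 275/3]
after L7 α=1/2: [98/3, 295/2, 581/6]
rounded: [33, 148, 97]

at x=1,y=3 over L1,L3,L4,L5,L6,L7:
+L1 (α=1) → [31, 254, 95]
+L3 (α=1/3) → [175/3, 706/3, 283/3]
+L4 (α=1/4) → [289/4, 715/4, 111]
+L5 (α=1/2) → [1105/8, 1535/8, 155/2]
+L6 (α=2/3) → [811/8, 4991/24, 787/6]
+L7 (α=1/2) → [1531/16, 11015/48, 1939/12]
→ [96, 229, 162]

at x=0,y=2 over L1,L3,L4,L5,L6,L7:
+L1 (α=1/2) → [17/2, 60, 3]
+L3 (α=1/2) → [391/4, 125/2, 25]
+L4 (α=1/2) → [635/8, 311/4, 68]
+L5 (α=5/7) → [3615/28, 1671/14, 181/7]
+L6 (α=0) → [3615/28, 1671/14, 181/7]
+L7 (α=5/7) → [9775/98, 2511/49, 8902/49]
→ [100, 51, 182]


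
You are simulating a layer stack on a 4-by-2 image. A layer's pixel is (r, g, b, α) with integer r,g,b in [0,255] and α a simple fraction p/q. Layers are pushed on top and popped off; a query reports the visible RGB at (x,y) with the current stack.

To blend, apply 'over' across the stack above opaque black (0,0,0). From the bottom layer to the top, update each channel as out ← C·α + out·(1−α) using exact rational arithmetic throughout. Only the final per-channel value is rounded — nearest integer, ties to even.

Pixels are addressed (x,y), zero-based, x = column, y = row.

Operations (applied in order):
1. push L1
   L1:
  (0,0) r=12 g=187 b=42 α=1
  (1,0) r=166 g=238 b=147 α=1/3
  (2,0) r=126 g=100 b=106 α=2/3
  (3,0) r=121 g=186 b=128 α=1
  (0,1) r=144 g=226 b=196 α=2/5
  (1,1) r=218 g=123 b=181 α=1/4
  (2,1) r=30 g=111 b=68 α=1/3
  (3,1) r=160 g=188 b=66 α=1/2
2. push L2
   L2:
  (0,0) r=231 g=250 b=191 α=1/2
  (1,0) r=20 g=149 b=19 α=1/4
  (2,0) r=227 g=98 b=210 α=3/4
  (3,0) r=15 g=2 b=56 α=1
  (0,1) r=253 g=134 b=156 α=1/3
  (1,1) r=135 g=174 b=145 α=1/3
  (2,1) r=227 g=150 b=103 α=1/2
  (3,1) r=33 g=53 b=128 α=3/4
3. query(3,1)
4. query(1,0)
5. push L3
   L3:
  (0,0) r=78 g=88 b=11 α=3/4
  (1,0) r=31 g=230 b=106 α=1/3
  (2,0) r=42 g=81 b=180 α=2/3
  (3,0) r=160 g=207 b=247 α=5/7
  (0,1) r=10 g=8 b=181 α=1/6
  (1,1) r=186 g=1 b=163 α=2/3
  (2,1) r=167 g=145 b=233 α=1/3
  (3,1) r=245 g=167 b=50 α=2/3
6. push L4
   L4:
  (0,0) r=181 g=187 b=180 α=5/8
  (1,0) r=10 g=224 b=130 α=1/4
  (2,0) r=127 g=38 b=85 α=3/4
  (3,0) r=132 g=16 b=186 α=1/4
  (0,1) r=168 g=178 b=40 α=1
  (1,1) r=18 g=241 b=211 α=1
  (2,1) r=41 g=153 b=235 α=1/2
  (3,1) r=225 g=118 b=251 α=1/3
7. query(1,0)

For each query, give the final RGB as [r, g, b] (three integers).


at x=3,y=1 over L1,L2:
+L1 (α=1/2) → [80, 94, 33]
+L2 (α=3/4) → [179/4, 253/4, 417/4]
rounded: [45, 63, 104]

query (1,0) [L1,L2] — begin 0,0,0
+L1 (α=1/3) → [166/3, 238/3, 49]
+L2 (α=1/4) → [93/2, 387/4, 83/2]
= [46, 97, 42]

(1,0) stack=L1,L2,L3,L4; from [0,0,0]:
L1 α=1/3: [166/3, 238/3, 49]
L2 α=1/4: [93/2, 387/4, 83/2]
L3 α=1/3: [124/3, 847/6, 63]
L4 α=1/4: [67/2, 1295/8, 319/4]
rounded: [34, 162, 80]


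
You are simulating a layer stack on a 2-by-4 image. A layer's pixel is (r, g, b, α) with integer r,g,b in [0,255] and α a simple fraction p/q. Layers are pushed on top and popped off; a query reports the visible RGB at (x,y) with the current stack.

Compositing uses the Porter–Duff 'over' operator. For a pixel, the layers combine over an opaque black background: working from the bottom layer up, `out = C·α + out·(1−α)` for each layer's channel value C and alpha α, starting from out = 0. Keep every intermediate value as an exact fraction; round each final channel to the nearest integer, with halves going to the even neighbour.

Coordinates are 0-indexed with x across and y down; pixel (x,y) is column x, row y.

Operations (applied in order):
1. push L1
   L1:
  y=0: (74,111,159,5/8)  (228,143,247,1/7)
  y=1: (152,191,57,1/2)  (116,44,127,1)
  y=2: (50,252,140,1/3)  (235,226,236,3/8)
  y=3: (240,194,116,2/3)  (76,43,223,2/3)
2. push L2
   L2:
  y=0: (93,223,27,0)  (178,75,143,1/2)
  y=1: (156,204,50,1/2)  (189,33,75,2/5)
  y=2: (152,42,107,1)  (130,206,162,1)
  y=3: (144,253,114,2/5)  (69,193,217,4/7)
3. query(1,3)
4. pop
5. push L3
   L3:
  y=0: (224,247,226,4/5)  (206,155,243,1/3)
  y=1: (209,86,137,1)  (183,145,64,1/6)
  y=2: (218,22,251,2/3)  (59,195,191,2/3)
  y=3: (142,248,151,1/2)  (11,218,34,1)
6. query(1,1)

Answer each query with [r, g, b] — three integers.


query (1,3) [L1,L2] — begin 0,0,0
+L1 (α=2/3) → [152/3, 86/3, 446/3]
+L2 (α=4/7) → [428/7, 858/7, 1314/7]
→ [61, 123, 188]

(1,1) stack=L1,L3; from [0,0,0]:
L1 α=1: [116, 44, 127]
L3 α=1/6: [763/6, 365/6, 233/2]
→ [127, 61, 116]


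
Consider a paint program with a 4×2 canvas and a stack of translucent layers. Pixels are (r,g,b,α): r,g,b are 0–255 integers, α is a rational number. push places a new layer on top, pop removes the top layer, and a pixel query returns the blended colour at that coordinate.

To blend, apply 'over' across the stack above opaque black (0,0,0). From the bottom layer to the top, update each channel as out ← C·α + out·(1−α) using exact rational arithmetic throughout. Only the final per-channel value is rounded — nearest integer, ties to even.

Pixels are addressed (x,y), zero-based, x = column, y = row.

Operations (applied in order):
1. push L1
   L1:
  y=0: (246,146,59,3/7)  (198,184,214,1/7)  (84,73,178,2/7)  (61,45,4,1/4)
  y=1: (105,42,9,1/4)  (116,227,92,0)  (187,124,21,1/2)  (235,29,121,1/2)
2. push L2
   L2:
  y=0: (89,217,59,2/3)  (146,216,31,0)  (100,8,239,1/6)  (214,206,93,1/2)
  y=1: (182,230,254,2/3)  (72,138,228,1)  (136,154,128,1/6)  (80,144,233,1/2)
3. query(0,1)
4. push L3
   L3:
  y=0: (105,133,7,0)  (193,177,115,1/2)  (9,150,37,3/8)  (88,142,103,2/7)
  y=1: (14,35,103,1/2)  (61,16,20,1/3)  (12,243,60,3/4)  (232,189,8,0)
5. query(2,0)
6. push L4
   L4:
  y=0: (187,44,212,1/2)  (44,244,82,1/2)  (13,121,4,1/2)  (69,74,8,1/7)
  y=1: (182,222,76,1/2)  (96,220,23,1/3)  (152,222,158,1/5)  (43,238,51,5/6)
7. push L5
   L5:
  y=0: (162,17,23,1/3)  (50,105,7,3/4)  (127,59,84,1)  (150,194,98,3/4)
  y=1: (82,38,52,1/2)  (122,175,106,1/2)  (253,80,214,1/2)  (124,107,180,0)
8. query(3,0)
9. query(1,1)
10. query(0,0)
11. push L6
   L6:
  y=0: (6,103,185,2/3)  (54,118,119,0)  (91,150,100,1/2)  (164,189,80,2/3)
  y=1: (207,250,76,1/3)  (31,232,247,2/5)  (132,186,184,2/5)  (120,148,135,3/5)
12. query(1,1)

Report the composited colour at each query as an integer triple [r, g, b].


at x=0,y=1 over L1,L2:
L1 α=1/4: [105/4, 21/2, 9/4]
L2 α=2/3: [1561/12, 941/6, 2041/12]
rounded: [130, 157, 170]

at x=2,y=0 over L1,L2,L3:
after L1 α=2/7: [24, 146/7, 356/7]
after L2 α=1/6: [110/3, 131/7, 1151/14]
after L3 α=3/8: [631/24, 3805/56, 7309/112]
= [26, 68, 65]

at x=3,y=0 over L1,L2,L3,L4,L5:
L1 α=1/4: [61/4, 45/4, 1]
L2 α=1/2: [917/8, 869/8, 47]
L3 α=2/7: [5993/56, 6617/56, 63]
L4 α=1/7: [19911/196, 21923/196, 386/7]
L5 α=3/4: [108111/784, 135995/784, 611/7]
rounded: [138, 173, 87]

query (1,1) [L1,L2,L3,L4,L5] — begin 0,0,0
L1 α=0: [0, 0, 0]
L2 α=1: [72, 138, 228]
L3 α=1/3: [205/3, 292/3, 476/3]
L4 α=1/3: [698/9, 1244/9, 1021/9]
L5 α=1/2: [898/9, 2819/18, 1975/18]
rounded: [100, 157, 110]

at x=0,y=0 over L1,L2,L3,L4,L5:
after L1 α=3/7: [738/7, 438/7, 177/7]
after L2 α=2/3: [1984/21, 3476/21, 1003/21]
after L3 α=0: [1984/21, 3476/21, 1003/21]
after L4 α=1/2: [5911/42, 2200/21, 5455/42]
after L5 α=1/3: [9313/63, 4757/63, 5938/63]
= [148, 76, 94]

at x=1,y=1 over L1,L2,L3,L4,L5,L6:
after L1 α=0: [0, 0, 0]
after L2 α=1: [72, 138, 228]
after L3 α=1/3: [205/3, 292/3, 476/3]
after L4 α=1/3: [698/9, 1244/9, 1021/9]
after L5 α=1/2: [898/9, 2819/18, 1975/18]
after L6 α=2/5: [1084/15, 5603/30, 4939/30]
= [72, 187, 165]


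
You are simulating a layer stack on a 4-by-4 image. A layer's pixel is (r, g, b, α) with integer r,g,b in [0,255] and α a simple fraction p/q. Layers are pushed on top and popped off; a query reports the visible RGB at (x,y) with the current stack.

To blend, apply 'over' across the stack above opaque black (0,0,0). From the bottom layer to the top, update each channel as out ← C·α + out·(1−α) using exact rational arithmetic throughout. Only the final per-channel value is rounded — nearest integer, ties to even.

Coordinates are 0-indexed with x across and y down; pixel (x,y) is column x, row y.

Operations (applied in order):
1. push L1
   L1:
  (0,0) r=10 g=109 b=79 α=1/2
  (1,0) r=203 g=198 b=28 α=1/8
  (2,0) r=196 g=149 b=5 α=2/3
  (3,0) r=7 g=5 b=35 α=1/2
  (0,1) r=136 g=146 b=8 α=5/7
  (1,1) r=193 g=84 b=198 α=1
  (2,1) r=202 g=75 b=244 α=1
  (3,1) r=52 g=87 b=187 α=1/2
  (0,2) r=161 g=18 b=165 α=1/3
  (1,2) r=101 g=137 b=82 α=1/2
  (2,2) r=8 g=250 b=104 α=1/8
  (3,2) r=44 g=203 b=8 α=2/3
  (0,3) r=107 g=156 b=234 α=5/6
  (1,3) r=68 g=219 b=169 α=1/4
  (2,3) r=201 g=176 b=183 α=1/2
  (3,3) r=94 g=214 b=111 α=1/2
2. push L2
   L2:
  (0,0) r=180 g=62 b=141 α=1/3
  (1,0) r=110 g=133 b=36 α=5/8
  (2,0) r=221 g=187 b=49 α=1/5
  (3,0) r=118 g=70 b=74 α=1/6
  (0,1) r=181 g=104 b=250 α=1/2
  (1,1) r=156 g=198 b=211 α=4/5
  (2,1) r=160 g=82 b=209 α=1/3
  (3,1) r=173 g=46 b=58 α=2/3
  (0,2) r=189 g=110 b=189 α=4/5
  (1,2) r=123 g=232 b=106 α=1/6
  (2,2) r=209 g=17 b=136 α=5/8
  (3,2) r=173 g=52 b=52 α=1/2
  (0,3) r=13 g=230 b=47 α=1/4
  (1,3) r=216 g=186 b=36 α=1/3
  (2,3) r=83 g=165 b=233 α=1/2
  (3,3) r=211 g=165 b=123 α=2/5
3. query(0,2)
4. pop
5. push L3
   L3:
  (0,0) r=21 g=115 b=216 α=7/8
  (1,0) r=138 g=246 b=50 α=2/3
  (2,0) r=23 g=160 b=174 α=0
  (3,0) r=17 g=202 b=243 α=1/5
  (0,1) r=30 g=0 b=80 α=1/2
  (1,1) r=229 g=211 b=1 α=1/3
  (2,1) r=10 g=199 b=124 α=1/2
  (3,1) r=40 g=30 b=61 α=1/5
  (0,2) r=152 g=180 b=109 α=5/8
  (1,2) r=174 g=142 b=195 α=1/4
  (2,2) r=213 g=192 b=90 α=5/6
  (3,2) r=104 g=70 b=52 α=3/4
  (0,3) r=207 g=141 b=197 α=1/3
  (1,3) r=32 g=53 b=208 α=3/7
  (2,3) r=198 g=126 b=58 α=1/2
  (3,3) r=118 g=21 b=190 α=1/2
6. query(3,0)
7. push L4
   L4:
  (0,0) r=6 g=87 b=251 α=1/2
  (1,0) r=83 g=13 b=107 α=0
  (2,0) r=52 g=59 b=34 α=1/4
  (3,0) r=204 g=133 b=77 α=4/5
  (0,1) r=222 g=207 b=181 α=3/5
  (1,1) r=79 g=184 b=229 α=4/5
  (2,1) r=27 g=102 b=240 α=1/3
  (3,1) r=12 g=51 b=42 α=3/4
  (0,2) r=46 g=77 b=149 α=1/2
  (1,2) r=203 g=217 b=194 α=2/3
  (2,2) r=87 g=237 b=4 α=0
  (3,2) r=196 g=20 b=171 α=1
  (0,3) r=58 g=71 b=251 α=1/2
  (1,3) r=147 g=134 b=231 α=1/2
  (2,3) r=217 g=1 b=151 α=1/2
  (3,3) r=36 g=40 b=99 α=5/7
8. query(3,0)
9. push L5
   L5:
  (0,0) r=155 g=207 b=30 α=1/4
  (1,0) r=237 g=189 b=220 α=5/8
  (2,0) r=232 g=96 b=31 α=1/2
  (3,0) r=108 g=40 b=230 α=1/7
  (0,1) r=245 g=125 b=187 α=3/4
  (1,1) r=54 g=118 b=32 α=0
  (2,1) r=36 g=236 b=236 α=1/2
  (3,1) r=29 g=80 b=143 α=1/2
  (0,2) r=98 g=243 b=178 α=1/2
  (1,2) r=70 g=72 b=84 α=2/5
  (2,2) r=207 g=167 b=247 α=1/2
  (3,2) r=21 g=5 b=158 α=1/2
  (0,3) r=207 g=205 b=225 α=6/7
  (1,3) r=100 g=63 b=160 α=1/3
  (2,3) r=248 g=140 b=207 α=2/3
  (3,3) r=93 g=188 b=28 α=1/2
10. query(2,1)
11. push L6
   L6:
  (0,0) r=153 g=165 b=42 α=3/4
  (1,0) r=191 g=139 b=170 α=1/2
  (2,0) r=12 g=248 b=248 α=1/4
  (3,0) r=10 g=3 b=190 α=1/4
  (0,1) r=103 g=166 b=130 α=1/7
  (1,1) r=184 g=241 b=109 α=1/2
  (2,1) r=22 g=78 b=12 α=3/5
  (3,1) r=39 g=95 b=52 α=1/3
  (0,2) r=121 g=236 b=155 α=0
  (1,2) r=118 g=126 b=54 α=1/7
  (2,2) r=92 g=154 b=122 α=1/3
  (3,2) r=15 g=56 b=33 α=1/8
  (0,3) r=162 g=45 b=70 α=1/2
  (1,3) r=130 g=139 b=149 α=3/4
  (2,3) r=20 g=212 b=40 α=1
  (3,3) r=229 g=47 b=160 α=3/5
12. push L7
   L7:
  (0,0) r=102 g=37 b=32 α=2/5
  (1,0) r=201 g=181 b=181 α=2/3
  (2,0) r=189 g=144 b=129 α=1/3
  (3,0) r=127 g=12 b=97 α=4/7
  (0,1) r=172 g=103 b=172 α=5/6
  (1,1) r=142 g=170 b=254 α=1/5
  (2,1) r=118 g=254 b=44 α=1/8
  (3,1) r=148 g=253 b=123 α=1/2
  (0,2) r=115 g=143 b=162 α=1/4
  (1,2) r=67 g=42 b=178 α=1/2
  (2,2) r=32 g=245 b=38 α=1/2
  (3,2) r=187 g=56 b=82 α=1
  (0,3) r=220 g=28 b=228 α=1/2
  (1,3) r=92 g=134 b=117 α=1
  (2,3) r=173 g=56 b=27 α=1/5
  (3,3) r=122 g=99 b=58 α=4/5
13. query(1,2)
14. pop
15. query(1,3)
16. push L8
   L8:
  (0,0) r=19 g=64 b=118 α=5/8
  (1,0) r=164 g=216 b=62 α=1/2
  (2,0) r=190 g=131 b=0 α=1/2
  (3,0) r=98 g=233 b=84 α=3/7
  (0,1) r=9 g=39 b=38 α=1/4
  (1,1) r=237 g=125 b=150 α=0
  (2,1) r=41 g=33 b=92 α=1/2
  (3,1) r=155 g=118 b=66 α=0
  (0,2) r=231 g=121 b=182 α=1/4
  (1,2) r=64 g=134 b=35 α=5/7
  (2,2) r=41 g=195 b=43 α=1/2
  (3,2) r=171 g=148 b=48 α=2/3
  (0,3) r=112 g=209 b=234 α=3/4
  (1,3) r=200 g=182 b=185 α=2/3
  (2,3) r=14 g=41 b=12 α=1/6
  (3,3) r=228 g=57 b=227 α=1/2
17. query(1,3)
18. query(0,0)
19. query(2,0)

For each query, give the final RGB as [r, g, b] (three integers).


(0,2) stack=L1,L2; from [0,0,0]:
after L1 α=1/3: [161/3, 6, 55]
after L2 α=4/5: [2429/15, 446/5, 811/5]
= [162, 89, 162]

at x=3,y=0 over L1,L3:
L1 α=1/2: [7/2, 5/2, 35/2]
L3 α=1/5: [31/5, 212/5, 313/5]
→ [6, 42, 63]

query (3,0) [L1,L3,L4] — begin 0,0,0
L1 α=1/2: [7/2, 5/2, 35/2]
L3 α=1/5: [31/5, 212/5, 313/5]
L4 α=4/5: [4111/25, 2872/25, 1853/25]
= [164, 115, 74]

(2,1) stack=L1,L3,L4,L5; from [0,0,0]:
L1 α=1: [202, 75, 244]
L3 α=1/2: [106, 137, 184]
L4 α=1/3: [239/3, 376/3, 608/3]
L5 α=1/2: [347/6, 542/3, 658/3]
→ [58, 181, 219]

(1,2) stack=L1,L3,L4,L5,L6,L7; from [0,0,0]:
L1 α=1/2: [101/2, 137/2, 41]
L3 α=1/4: [651/8, 695/8, 159/2]
L4 α=2/3: [3899/24, 1389/8, 935/6]
L5 α=2/5: [5019/40, 5319/40, 1271/10]
L6 α=1/7: [17417/140, 18477/140, 4083/35]
L7 α=1/2: [26797/280, 24357/280, 10313/70]
= [96, 87, 147]

query (1,3) [L1,L3,L4,L5,L6] — begin 0,0,0
+L1 (α=1/4) → [17, 219/4, 169/4]
+L3 (α=3/7) → [164/7, 54, 793/7]
+L4 (α=1/2) → [1193/14, 94, 1205/7]
+L5 (α=1/3) → [631/7, 251/3, 3530/21]
+L6 (α=3/4) → [3361/28, 751/6, 12917/84]
= [120, 125, 154]

at x=1,y=3 over L1,L3,L4,L5,L6,L8:
+L1 (α=1/4) → [17, 219/4, 169/4]
+L3 (α=3/7) → [164/7, 54, 793/7]
+L4 (α=1/2) → [1193/14, 94, 1205/7]
+L5 (α=1/3) → [631/7, 251/3, 3530/21]
+L6 (α=3/4) → [3361/28, 751/6, 12917/84]
+L8 (α=2/3) → [14561/84, 2935/18, 43997/252]
= [173, 163, 175]

query (0,0) [L1,L3,L4,L5,L6,L8] — begin 0,0,0
after L1 α=1/2: [5, 109/2, 79/2]
after L3 α=7/8: [19, 1719/16, 3103/16]
after L4 α=1/2: [25/2, 3111/32, 7119/32]
after L5 α=1/4: [385/8, 15957/128, 22317/128]
after L6 α=3/4: [4057/32, 79317/512, 38445/512]
after L8 α=5/8: [15211/256, 401791/4096, 417415/4096]
rounded: [59, 98, 102]

(2,0) stack=L1,L3,L4,L5,L6,L8; from [0,0,0]:
after L1 α=2/3: [392/3, 298/3, 10/3]
after L3 α=0: [392/3, 298/3, 10/3]
after L4 α=1/4: [111, 357/4, 11]
after L5 α=1/2: [343/2, 741/8, 21]
after L6 α=1/4: [1053/8, 4207/32, 311/4]
after L8 α=1/2: [2573/16, 8399/64, 311/8]
→ [161, 131, 39]


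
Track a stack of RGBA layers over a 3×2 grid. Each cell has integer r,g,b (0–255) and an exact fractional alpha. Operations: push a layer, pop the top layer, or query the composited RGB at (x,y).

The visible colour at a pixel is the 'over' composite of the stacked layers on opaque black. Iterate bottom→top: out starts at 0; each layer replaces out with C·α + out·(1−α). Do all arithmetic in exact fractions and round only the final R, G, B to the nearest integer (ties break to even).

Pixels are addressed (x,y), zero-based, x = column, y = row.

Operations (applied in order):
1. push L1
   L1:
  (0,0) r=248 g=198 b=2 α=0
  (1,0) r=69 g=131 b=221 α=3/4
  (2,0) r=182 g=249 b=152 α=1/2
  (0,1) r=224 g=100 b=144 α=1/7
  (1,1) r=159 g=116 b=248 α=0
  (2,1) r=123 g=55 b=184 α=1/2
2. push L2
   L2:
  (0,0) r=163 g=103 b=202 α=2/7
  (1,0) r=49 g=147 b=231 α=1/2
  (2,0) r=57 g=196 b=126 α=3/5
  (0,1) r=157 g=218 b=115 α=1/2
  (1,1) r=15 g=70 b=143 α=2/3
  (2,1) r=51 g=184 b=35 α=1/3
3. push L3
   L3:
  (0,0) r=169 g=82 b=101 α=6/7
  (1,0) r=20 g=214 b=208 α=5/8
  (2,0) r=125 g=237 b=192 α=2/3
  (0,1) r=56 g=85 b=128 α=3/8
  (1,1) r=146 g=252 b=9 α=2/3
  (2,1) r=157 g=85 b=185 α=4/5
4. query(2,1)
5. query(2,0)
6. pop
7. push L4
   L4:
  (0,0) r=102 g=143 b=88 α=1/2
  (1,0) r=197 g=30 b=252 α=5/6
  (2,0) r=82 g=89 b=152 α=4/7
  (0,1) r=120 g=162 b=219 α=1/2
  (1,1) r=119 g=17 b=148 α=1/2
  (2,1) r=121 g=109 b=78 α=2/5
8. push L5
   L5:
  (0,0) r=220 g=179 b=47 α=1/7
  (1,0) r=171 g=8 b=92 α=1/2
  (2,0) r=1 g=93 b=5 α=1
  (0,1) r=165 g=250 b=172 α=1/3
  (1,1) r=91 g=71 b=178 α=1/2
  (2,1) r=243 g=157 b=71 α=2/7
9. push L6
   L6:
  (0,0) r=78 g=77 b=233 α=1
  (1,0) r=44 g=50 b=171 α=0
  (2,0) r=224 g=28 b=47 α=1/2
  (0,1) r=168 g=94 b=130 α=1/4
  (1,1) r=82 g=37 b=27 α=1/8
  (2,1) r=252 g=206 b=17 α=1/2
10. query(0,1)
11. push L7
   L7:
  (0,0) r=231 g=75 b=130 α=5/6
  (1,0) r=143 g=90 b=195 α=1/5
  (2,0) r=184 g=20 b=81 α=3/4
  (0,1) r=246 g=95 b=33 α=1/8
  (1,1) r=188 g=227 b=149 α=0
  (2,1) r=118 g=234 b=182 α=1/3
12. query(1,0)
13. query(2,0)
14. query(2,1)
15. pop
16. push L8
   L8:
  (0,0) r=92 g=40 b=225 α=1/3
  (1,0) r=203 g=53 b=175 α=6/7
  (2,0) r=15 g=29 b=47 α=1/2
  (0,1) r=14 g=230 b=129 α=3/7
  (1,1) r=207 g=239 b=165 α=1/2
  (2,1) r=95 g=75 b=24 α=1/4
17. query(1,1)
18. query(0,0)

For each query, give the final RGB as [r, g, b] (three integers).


query (2,1) [L1,L2,L3] — begin 0,0,0
L1 α=1/2: [123/2, 55/2, 92]
L2 α=1/3: [58, 239/3, 73]
L3 α=4/5: [686/5, 1259/15, 813/5]
= [137, 84, 163]

query (2,0) [L1,L2,L3] — begin 0,0,0
after L1 α=1/2: [91, 249/2, 76]
after L2 α=3/5: [353/5, 837/5, 106]
after L3 α=2/3: [1603/15, 1069/5, 490/3]
rounded: [107, 214, 163]

(0,1) stack=L1,L2,L4,L5,L6; from [0,0,0]:
L1 α=1/7: [32, 100/7, 144/7]
L2 α=1/2: [189/2, 813/7, 949/14]
L4 α=1/2: [429/4, 1947/14, 4015/28]
L5 α=1/3: [253/2, 3697/21, 2141/14]
L6 α=1/4: [1095/8, 4355/28, 8243/56]
rounded: [137, 156, 147]

at x=1,y=0 over L1,L2,L4,L5,L6,L7:
+L1 (α=3/4) → [207/4, 393/4, 663/4]
+L2 (α=1/2) → [403/8, 981/8, 1587/8]
+L4 (α=5/6) → [2761/16, 727/16, 3889/16]
+L5 (α=1/2) → [5497/32, 855/32, 5361/32]
+L6 (α=0) → [5497/32, 855/32, 5361/32]
+L7 (α=1/5) → [6641/40, 315/8, 6921/40]
rounded: [166, 39, 173]

query (2,0) [L1,L2,L4,L5,L6,L7] — begin 0,0,0
after L1 α=1/2: [91, 249/2, 76]
after L2 α=3/5: [353/5, 837/5, 106]
after L4 α=4/7: [2699/35, 613/5, 926/7]
after L5 α=1: [1, 93, 5]
after L6 α=1/2: [225/2, 121/2, 26]
after L7 α=3/4: [1329/8, 241/8, 269/4]
= [166, 30, 67]

at x=2,y=1 over L1,L2,L4,L5,L6,L7:
after L1 α=1/2: [123/2, 55/2, 92]
after L2 α=1/3: [58, 239/3, 73]
after L4 α=2/5: [416/5, 457/5, 75]
after L5 α=2/7: [902/7, 771/7, 517/7]
after L6 α=1/2: [1333/7, 2213/14, 318/7]
after L7 α=1/3: [1164/7, 3851/21, 1910/21]
→ [166, 183, 91]

at x=1,y=1 over L1,L2,L4,L5,L6,L8:
after L1 α=0: [0, 0, 0]
after L2 α=2/3: [10, 140/3, 286/3]
after L4 α=1/2: [129/2, 191/6, 365/3]
after L5 α=1/2: [311/4, 617/12, 899/6]
after L6 α=1/8: [2505/32, 4763/96, 6455/48]
after L8 α=1/2: [9129/64, 27707/192, 14375/96]
→ [143, 144, 150]

(0,0) stack=L1,L2,L4,L5,L6,L8; from [0,0,0]:
L1 α=0: [0, 0, 0]
L2 α=2/7: [326/7, 206/7, 404/7]
L4 α=1/2: [520/7, 1207/14, 510/7]
L5 α=1/7: [4660/49, 4874/49, 3389/49]
L6 α=1: [78, 77, 233]
L8 α=1/3: [248/3, 194/3, 691/3]
= [83, 65, 230]


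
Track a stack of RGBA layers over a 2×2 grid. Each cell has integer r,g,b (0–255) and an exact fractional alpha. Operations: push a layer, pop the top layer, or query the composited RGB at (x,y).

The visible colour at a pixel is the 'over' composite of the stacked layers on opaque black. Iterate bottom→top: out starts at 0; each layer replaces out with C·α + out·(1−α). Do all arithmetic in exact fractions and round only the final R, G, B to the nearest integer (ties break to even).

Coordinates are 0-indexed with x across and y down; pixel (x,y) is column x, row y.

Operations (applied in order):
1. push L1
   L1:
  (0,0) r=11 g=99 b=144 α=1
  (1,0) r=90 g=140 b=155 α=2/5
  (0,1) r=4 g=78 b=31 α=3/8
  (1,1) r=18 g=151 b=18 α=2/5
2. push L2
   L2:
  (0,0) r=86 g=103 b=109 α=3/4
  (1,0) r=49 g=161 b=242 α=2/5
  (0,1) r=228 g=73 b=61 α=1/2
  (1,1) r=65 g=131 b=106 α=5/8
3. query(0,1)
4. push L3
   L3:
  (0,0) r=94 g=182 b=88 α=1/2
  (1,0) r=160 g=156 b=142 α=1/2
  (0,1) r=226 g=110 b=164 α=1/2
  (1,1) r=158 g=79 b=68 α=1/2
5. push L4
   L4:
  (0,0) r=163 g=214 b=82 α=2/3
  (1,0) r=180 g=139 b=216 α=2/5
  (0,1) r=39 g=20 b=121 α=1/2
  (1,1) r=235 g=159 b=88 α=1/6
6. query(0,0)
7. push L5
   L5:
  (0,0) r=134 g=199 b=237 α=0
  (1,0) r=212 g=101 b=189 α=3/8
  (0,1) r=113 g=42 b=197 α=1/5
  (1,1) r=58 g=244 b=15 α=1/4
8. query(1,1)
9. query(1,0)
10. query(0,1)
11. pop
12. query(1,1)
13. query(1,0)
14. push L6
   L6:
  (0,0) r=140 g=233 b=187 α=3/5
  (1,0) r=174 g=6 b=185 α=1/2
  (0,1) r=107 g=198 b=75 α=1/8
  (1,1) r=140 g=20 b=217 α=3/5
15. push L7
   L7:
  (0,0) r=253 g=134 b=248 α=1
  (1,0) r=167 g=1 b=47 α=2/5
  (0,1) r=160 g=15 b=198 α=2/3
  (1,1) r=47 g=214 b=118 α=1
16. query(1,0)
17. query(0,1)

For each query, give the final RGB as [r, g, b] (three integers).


query (0,1) [L1,L2] — begin 0,0,0
after L1 α=3/8: [3/2, 117/4, 93/8]
after L2 α=1/2: [459/4, 409/8, 581/16]
rounded: [115, 51, 36]

at x=0,y=0 over L1,L2,L3,L4:
L1 α=1: [11, 99, 144]
L2 α=3/4: [269/4, 102, 471/4]
L3 α=1/2: [645/8, 142, 823/8]
L4 α=2/3: [3253/24, 190, 2135/24]
rounded: [136, 190, 89]

query (1,1) [L1,L2,L3,L4,L5] — begin 0,0,0
L1 α=2/5: [36/5, 302/5, 36/5]
L2 α=5/8: [1733/40, 4181/40, 1379/20]
L3 α=1/2: [8053/80, 7341/80, 2739/40]
L4 α=1/6: [11813/96, 3295/32, 3443/48]
L5 α=1/4: [13669/128, 17693/128, 3683/64]
→ [107, 138, 58]

query (1,0) [L1,L2,L3,L4,L5] — begin 0,0,0
after L1 α=2/5: [36, 56, 62]
after L2 α=2/5: [206/5, 98, 134]
after L3 α=1/2: [503/5, 127, 138]
after L4 α=2/5: [3309/25, 659/5, 846/5]
after L5 α=3/8: [6489/40, 481/4, 1413/8]
→ [162, 120, 177]

at x=0,y=1 over L1,L2,L3,L4,L5:
after L1 α=3/8: [3/2, 117/4, 93/8]
after L2 α=1/2: [459/4, 409/8, 581/16]
after L3 α=1/2: [1363/8, 1289/16, 3205/32]
after L4 α=1/2: [1675/16, 1609/32, 7077/64]
after L5 α=1/5: [2127/20, 389/8, 10229/80]
= [106, 49, 128]

at x=1,y=1 over L1,L2,L3,L4:
after L1 α=2/5: [36/5, 302/5, 36/5]
after L2 α=5/8: [1733/40, 4181/40, 1379/20]
after L3 α=1/2: [8053/80, 7341/80, 2739/40]
after L4 α=1/6: [11813/96, 3295/32, 3443/48]
= [123, 103, 72]

(1,0) stack=L1,L2,L3,L4; from [0,0,0]:
+L1 (α=2/5) → [36, 56, 62]
+L2 (α=2/5) → [206/5, 98, 134]
+L3 (α=1/2) → [503/5, 127, 138]
+L4 (α=2/5) → [3309/25, 659/5, 846/5]
= [132, 132, 169]

at x=1,y=0 over L1,L2,L3,L4,L6,L7:
L1 α=2/5: [36, 56, 62]
L2 α=2/5: [206/5, 98, 134]
L3 α=1/2: [503/5, 127, 138]
L4 α=2/5: [3309/25, 659/5, 846/5]
L6 α=1/2: [7659/50, 689/10, 1771/10]
L7 α=2/5: [39677/250, 2087/50, 6253/50]
→ [159, 42, 125]

(0,1) stack=L1,L2,L3,L4,L6,L7; from [0,0,0]:
+L1 (α=3/8) → [3/2, 117/4, 93/8]
+L2 (α=1/2) → [459/4, 409/8, 581/16]
+L3 (α=1/2) → [1363/8, 1289/16, 3205/32]
+L4 (α=1/2) → [1675/16, 1609/32, 7077/64]
+L6 (α=1/8) → [13437/128, 17599/256, 54339/512]
+L7 (α=2/3) → [54397/384, 25279/768, 85697/512]
rounded: [142, 33, 167]


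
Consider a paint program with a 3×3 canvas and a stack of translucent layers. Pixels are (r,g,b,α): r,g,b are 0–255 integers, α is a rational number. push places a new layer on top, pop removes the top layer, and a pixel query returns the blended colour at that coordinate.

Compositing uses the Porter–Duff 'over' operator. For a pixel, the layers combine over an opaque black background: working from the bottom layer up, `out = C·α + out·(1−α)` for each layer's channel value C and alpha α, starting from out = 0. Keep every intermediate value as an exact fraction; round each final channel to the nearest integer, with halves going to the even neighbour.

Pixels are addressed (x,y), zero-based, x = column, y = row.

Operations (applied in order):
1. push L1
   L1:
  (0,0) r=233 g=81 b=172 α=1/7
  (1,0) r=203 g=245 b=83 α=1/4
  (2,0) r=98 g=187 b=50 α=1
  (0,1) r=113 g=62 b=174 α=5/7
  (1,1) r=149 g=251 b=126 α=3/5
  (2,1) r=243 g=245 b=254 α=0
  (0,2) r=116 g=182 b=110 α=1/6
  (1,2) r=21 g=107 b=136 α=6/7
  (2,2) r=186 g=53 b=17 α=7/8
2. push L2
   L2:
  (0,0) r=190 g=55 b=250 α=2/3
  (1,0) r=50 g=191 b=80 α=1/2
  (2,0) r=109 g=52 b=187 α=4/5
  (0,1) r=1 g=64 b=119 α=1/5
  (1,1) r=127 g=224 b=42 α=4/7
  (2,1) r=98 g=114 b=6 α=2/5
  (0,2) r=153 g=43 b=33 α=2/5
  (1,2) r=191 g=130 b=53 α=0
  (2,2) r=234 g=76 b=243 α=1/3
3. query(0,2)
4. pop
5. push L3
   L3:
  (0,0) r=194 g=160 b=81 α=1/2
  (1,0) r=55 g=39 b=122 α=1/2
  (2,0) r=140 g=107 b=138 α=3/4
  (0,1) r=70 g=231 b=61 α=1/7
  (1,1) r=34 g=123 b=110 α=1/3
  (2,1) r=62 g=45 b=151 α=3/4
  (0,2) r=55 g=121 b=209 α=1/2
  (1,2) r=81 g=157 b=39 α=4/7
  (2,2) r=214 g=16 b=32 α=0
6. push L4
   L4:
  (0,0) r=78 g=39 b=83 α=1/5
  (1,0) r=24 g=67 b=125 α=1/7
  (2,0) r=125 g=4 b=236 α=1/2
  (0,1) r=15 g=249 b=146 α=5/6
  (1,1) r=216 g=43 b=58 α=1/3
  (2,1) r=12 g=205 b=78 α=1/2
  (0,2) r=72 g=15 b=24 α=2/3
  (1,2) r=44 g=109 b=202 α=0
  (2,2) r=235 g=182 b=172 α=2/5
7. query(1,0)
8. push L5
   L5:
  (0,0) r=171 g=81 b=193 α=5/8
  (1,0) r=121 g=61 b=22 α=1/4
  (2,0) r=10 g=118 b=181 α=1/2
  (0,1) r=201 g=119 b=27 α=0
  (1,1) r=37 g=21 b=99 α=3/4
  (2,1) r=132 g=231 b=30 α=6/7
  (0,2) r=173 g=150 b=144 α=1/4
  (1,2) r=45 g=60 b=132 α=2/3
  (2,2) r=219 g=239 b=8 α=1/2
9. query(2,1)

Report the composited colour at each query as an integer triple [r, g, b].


at x=0,y=2 over L1,L2:
L1 α=1/6: [58/3, 91/3, 55/3]
L2 α=2/5: [364/5, 177/5, 121/5]
→ [73, 35, 24]

query (1,0) [L1,L3,L4] — begin 0,0,0
L1 α=1/4: [203/4, 245/4, 83/4]
L3 α=1/2: [423/8, 401/8, 571/8]
L4 α=1/7: [195/4, 1471/28, 2213/28]
rounded: [49, 53, 79]

(2,1) stack=L1,L3,L4,L5; from [0,0,0]:
L1 α=0: [0, 0, 0]
L3 α=3/4: [93/2, 135/4, 453/4]
L4 α=1/2: [117/4, 955/8, 765/8]
L5 α=6/7: [3285/28, 12043/56, 315/8]
= [117, 215, 39]


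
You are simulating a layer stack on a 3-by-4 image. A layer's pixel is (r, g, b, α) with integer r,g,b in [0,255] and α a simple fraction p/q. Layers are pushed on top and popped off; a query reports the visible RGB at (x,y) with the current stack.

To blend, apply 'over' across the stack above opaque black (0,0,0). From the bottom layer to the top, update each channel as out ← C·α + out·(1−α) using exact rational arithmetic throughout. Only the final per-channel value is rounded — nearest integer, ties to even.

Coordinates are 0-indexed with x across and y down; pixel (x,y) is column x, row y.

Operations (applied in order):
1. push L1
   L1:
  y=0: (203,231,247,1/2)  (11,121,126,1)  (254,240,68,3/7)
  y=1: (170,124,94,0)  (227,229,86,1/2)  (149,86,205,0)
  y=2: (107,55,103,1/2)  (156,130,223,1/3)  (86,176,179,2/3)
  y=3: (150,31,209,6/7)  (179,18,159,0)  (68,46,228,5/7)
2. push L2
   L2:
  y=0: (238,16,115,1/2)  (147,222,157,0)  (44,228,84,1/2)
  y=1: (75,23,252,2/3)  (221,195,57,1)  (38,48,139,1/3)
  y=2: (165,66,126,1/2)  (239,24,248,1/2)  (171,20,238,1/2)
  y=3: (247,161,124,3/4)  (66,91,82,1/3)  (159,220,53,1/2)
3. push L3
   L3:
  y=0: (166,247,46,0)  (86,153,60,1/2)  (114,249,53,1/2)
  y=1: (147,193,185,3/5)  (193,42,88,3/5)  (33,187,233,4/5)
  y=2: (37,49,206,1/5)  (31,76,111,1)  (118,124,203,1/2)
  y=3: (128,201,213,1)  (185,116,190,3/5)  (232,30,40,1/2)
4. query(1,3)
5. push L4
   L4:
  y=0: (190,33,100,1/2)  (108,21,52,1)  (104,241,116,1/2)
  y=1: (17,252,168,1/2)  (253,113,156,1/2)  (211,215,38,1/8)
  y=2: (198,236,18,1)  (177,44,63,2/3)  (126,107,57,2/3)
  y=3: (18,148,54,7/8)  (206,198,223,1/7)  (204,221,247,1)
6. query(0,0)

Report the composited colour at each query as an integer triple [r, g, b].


at x=1,y=3 over L1,L2,L3:
after L1 α=0: [0, 0, 0]
after L2 α=1/3: [22, 91/3, 82/3]
after L3 α=3/5: [599/5, 1226/15, 1874/15]
rounded: [120, 82, 125]

query (0,0) [L1,L2,L3,L4] — begin 0,0,0
L1 α=1/2: [203/2, 231/2, 247/2]
L2 α=1/2: [679/4, 263/4, 477/4]
L3 α=0: [679/4, 263/4, 477/4]
L4 α=1/2: [1439/8, 395/8, 877/8]
rounded: [180, 49, 110]
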